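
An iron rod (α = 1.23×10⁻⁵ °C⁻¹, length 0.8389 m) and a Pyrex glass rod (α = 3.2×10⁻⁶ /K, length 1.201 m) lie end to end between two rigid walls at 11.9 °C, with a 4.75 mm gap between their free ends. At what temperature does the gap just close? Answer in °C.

T = 347 °C

Gap closes when ΔL₁ + ΔL₂ = 4.75 mm = 4.75×10⁻³ m
(α₁L₁ + α₂L₂)ΔT = g
α₁L₁ + α₂L₂ = 1.23×10⁻⁵×0.8389 + 3.2×10⁻⁶×1.201 = 1.416167×10⁻⁵ m/K
ΔT = 4.75×10⁻³ / 1.416167×10⁻⁵ = 335.41 K
T = 11.9 + 335.41 = 347.31 °C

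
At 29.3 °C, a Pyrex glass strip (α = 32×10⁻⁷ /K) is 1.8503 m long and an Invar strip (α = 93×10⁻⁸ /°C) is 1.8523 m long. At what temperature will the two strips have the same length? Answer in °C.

L₁(1 + α₁ΔT) = L₂(1 + α₂ΔT) ⇒ ΔT = (L₂ − L₁)/(α₁L₁ − α₂L₂)
L₂ − L₁ = 1.8523 − 1.8503 = 2.00×10⁻³ m
α₁L₁ − α₂L₂ = 32×10⁻⁷×1.8503 − 93×10⁻⁸×1.8523 = 4.198321×10⁻⁶ m/K
ΔT = 2.00×10⁻³ / 4.198321×10⁻⁶ = 476.381 K
T = 29.3 + 476.381 = 505.681 °C

T = 505.7 °C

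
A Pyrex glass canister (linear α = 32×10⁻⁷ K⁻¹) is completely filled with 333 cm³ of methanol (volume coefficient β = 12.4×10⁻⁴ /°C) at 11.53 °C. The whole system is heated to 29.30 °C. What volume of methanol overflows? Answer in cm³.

7.28 cm³

The canister also expands: β_container ≈ 3α = 9.6×10⁻⁶ /K
Net overflow = V₀(β_liq − 3α_cont)ΔT
β − 3α = 1.24×10⁻³ − 9.6×10⁻⁶ = 1.2304×10⁻³ /K; ΔT = 17.77 K
ΔV = 333 × 1.2304×10⁻³ × 17.77 = 7.28 cm³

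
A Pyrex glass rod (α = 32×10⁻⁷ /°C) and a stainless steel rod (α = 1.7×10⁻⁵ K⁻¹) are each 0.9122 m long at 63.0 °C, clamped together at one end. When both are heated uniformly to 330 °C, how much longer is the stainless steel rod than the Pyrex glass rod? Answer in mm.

3.36 mm

ΔT = 267.0 K
Pyrex glass: ΔL = 32×10⁻⁷ × 0.9122 m × 267.0 = 7.7938×10⁻⁴ m = 0.77938 mm
stainless steel: ΔL = 1.7×10⁻⁵ × 0.9122 m × 267.0 = 4.1405×10⁻³ m = 4.1405 mm
difference = 4.1405 − 0.77938 = 3.36112 mm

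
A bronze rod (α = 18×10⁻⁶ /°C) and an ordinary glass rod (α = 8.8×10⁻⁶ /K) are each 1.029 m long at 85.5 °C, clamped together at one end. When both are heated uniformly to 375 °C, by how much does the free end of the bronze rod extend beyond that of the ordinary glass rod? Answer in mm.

2.74 mm

ΔT = 289.5 K
bronze: ΔL = 18×10⁻⁶ × 1.029 m × 289.5 = 5.3621×10⁻³ m = 5.3621 mm
ordinary glass: ΔL = 8.8×10⁻⁶ × 1.029 m × 289.5 = 2.6215×10⁻³ m = 2.6215 mm
difference = 5.3621 − 2.6215 = 2.7406 mm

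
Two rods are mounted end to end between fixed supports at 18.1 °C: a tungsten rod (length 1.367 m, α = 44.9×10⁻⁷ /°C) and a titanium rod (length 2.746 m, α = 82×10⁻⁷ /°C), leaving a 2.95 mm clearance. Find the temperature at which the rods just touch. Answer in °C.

Gap closes when ΔL₁ + ΔL₂ = 2.95 mm = 2.95×10⁻³ m
(α₁L₁ + α₂L₂)ΔT = g
α₁L₁ + α₂L₂ = 44.9×10⁻⁷×1.367 + 82×10⁻⁷×2.746 = 2.865503×10⁻⁵ m/K
ΔT = 2.95×10⁻³ / 2.865503×10⁻⁵ = 102.95 K
T = 18.1 + 102.95 = 121.05 °C

T = 121 °C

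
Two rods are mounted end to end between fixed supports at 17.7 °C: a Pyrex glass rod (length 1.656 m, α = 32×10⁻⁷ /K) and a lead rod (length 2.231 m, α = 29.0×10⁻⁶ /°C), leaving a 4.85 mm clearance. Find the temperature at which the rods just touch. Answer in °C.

T = 87.0 °C

α₁L₁ = 5.2992×10⁻⁶ m/K, α₂L₂ = 6.4699×10⁻⁵ m/K → total 6.99982×10⁻⁵ m/K
ΔT = g/(α₁L₁+α₂L₂) = 4.85×10⁻³ / 6.99982×10⁻⁵ = 69.287 K
T = 17.7 + 69.287 = 86.987 °C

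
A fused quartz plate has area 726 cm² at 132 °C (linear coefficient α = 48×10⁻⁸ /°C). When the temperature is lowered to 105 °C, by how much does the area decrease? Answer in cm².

Area coefficient ≈ 2α; |ΔT| = 27 K
ΔA = 2αA₀ΔT = 2(48×10⁻⁸)(726)(27) = 0.0188 cm²

ΔA = 0.0188 cm²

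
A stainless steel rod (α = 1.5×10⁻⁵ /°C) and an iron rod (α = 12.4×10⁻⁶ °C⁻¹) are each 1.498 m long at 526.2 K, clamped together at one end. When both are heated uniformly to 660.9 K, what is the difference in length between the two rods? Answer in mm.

ΔT = 134.7 K
stainless steel: ΔL = 1.5×10⁻⁵ × 1.498 m × 134.7 = 3.0267×10⁻³ m = 3.0267 mm
iron: ΔL = 12.4×10⁻⁶ × 1.498 m × 134.7 = 2.5021×10⁻³ m = 2.5021 mm
difference = 3.0267 − 2.5021 = 0.5246 mm

0.525 mm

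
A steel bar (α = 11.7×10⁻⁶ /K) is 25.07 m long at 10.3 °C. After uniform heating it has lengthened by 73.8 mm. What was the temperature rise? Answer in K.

ΔT = 252 K

ΔL = αL₀ΔT ⇒ ΔT = ΔL / (αL₀)
ΔT = 73.8×10⁻³ m / (11.7×10⁻⁶ × 25.07 m) = 251.60 K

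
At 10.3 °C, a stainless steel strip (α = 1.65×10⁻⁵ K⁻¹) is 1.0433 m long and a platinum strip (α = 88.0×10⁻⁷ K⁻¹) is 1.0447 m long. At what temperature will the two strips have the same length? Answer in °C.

Equal length when α₁L₁ΔT − α₂L₂ΔT = L₂ − L₁ = 1.40×10⁻³ m
α₁L₁ = 1.721445×10⁻⁵, α₂L₂ = 9.19336×10⁻⁶ → Δ(αL) = 8.02109×10⁻⁶ m/K
ΔT = 1.40×10⁻³ / 8.02109×10⁻⁶ = 174.540 K, so T = 10.3 + 174.540 = 184.840 °C

T = 184.8 °C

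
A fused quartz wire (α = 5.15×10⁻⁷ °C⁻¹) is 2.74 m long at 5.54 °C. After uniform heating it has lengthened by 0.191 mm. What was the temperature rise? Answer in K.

ΔT = 135 K

ΔL = αL₀ΔT ⇒ ΔT = ΔL / (αL₀)
ΔT = 0.191×10⁻³ m / (5.15×10⁻⁷ × 2.74 m) = 135.36 K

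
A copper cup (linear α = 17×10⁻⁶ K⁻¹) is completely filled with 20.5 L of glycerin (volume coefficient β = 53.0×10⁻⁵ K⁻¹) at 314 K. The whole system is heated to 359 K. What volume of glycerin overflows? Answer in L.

The cup also expands: β_container ≈ 3α = 5.1×10⁻⁵ /K
Net overflow = V₀(β_liq − 3α_cont)ΔT
β − 3α = 5.30×10⁻⁴ − 5.1×10⁻⁵ = 4.79×10⁻⁴ /K; ΔT = 45 K
ΔV = 20.5 × 4.79×10⁻⁴ × 45 = 0.442 L

0.442 L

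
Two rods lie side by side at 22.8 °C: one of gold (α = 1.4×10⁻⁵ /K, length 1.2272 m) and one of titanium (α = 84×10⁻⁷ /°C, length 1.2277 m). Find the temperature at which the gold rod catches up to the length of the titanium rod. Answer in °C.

Equal length when α₁L₁ΔT − α₂L₂ΔT = L₂ − L₁ = 5.00×10⁻⁴ m
α₁L₁ = 1.71808×10⁻⁵, α₂L₂ = 1.031268×10⁻⁵ → Δ(αL) = 6.86812×10⁻⁶ m/K
ΔT = 5.00×10⁻⁴ / 6.86812×10⁻⁶ = 72.8001 K, so T = 22.8 + 72.8001 = 95.6001 °C

T = 95.60 °C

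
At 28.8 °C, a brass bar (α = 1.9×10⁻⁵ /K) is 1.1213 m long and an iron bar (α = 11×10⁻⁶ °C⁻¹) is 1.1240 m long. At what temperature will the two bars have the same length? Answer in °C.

T = 330.8 °C

Equal length when α₁L₁ΔT − α₂L₂ΔT = L₂ − L₁ = 2.70×10⁻³ m
α₁L₁ = 2.13047×10⁻⁵, α₂L₂ = 1.2364×10⁻⁵ → Δ(αL) = 8.9407×10⁻⁶ m/K
ΔT = 2.70×10⁻³ / 8.9407×10⁻⁶ = 301.990 K, so T = 28.8 + 301.990 = 330.790 °C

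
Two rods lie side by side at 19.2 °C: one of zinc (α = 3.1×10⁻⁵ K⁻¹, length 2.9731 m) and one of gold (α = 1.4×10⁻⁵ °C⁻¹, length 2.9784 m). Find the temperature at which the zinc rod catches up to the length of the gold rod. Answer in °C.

Equal length when α₁L₁ΔT − α₂L₂ΔT = L₂ − L₁ = 5.30×10⁻³ m
α₁L₁ = 9.21661×10⁻⁵, α₂L₂ = 4.16976×10⁻⁵ → Δ(αL) = 5.04685×10⁻⁵ m/K
ΔT = 5.30×10⁻³ / 5.04685×10⁻⁵ = 105.016 K, so T = 19.2 + 105.016 = 124.216 °C

T = 124.2 °C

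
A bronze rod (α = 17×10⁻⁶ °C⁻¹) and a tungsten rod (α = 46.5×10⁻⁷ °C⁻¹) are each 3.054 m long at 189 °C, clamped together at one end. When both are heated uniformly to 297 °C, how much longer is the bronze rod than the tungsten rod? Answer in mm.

ΔT = 108 K
bronze: ΔL = 17×10⁻⁶ × 3.054 m × 108 = 5.6071×10⁻³ m = 5.6071 mm
tungsten: ΔL = 46.5×10⁻⁷ × 3.054 m × 108 = 1.5337×10⁻³ m = 1.5337 mm
difference = 5.6071 − 1.5337 = 4.0734 mm

4.07 mm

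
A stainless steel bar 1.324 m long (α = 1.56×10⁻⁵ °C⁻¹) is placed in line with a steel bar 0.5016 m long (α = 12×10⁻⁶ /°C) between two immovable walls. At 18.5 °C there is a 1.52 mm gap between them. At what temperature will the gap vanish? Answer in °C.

T = 75.5 °C

α₁L₁ = 2.06544×10⁻⁵ m/K, α₂L₂ = 6.0192×10⁻⁶ m/K → total 2.66736×10⁻⁵ m/K
ΔT = g/(α₁L₁+α₂L₂) = 1.52×10⁻³ / 2.66736×10⁻⁵ = 56.985 K
T = 18.5 + 56.985 = 75.485 °C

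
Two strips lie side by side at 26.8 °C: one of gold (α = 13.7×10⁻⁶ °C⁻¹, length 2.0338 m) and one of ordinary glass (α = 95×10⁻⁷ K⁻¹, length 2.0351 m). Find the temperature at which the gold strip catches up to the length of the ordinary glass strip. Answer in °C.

L₁(1 + α₁ΔT) = L₂(1 + α₂ΔT) ⇒ ΔT = (L₂ − L₁)/(α₁L₁ − α₂L₂)
L₂ − L₁ = 2.0351 − 2.0338 = 1.30×10⁻³ m
α₁L₁ − α₂L₂ = 13.7×10⁻⁶×2.0338 − 95×10⁻⁷×2.0351 = 8.52961×10⁻⁶ m/K
ΔT = 1.30×10⁻³ / 8.52961×10⁻⁶ = 152.410 K
T = 26.8 + 152.410 = 179.210 °C

T = 179.2 °C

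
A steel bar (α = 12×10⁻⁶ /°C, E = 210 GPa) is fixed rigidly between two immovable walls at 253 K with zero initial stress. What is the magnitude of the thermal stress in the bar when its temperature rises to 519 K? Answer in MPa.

σ = 670 MPa

Fully constrained: the free strain ε = αΔT is blocked, so σ = Eε = EαΔT.
|ΔT| = 266 K
σ = 210×10⁹ × 12×10⁻⁶ × 266 = 6.70×10⁸ Pa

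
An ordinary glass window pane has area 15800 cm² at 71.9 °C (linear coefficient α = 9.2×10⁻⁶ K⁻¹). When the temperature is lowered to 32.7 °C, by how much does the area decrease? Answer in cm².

Area coefficient ≈ 2α; |ΔT| = 39.2 K
ΔA = 2αA₀ΔT = 2(9.2×10⁻⁶)(15800)(39.2) = 11.4 cm²

ΔA = 11.4 cm²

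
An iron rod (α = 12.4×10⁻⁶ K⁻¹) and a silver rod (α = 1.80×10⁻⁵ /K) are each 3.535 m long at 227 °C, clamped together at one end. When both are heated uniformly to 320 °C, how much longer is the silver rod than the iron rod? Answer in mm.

ΔT = 93 K
iron: ΔL = 12.4×10⁻⁶ × 3.535 m × 93 = 4.0766×10⁻³ m = 4.0766 mm
silver: ΔL = 1.80×10⁻⁵ × 3.535 m × 93 = 5.9176×10⁻³ m = 5.9176 mm
difference = 5.9176 − 4.0766 = 1.8410 mm

1.84 mm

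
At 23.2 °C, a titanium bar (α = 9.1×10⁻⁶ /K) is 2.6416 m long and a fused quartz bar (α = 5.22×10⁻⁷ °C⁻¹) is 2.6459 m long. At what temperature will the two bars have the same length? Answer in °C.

L₁(1 + α₁ΔT) = L₂(1 + α₂ΔT) ⇒ ΔT = (L₂ − L₁)/(α₁L₁ − α₂L₂)
L₂ − L₁ = 2.6459 − 2.6416 = 4.30×10⁻³ m
α₁L₁ − α₂L₂ = 9.1×10⁻⁶×2.6416 − 5.22×10⁻⁷×2.6459 = 2.26574002×10⁻⁵ m/K
ΔT = 4.30×10⁻³ / 2.26574002×10⁻⁵ = 189.783 K
T = 23.2 + 189.783 = 212.983 °C

T = 213.0 °C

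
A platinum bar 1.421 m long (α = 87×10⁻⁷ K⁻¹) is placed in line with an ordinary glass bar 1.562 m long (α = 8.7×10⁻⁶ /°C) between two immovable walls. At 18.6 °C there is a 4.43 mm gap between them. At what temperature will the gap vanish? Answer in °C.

α₁L₁ = 1.23627×10⁻⁵ m/K, α₂L₂ = 1.35894×10⁻⁵ m/K → total 2.59521×10⁻⁵ m/K
ΔT = g/(α₁L₁+α₂L₂) = 4.43×10⁻³ / 2.59521×10⁻⁵ = 170.70 K
T = 18.6 + 170.70 = 189.30 °C

T = 189 °C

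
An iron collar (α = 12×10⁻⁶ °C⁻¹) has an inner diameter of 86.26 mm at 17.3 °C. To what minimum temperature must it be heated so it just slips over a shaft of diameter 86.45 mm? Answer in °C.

T = 201 °C

Required Δd = 86.45 − 86.26 = 0.19 mm
Δd = αd₀ΔT ⇒ ΔT = Δd/(αd₀) = 0.19 / (12×10⁻⁶ × 86.26) = 183.55 K
T_min = 17.3 + 183.55 = 200.85 °C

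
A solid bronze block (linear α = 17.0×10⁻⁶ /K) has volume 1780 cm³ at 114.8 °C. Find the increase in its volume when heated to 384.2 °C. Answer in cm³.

ΔV = 24.5 cm³

Isotropic solid: β ≈ 3α = 5.1×10⁻⁵ /K; ΔT = 269.4 K
ΔV = 3αV₀ΔT = 3(17.0×10⁻⁶)(1780)(269.4) = 24.5 cm³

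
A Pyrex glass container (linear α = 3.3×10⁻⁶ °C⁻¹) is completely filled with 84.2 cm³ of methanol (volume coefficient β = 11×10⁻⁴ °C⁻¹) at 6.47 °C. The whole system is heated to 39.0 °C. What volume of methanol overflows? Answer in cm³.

The container also expands: β_container ≈ 3α = 9.9×10⁻⁶ /K
Net overflow = V₀(β_liq − 3α_cont)ΔT
β − 3α = 1.10×10⁻³ − 9.9×10⁻⁶ = 1.0901×10⁻³ /K; ΔT = 32.53 K
ΔV = 84.2 × 1.0901×10⁻³ × 32.53 = 2.99 cm³

2.99 cm³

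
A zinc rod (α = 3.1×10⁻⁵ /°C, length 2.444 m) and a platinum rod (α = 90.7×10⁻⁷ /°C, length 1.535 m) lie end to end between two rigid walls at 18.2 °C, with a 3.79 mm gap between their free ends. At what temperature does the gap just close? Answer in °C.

T = 60.5 °C

α₁L₁ = 7.5764×10⁻⁵ m/K, α₂L₂ = 1.392245×10⁻⁵ m/K → total 8.968645×10⁻⁵ m/K
ΔT = g/(α₁L₁+α₂L₂) = 3.79×10⁻³ / 8.968645×10⁻⁵ = 42.258 K
T = 18.2 + 42.258 = 60.458 °C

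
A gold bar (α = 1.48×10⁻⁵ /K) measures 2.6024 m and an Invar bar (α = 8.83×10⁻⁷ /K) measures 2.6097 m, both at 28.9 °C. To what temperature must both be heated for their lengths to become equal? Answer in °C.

T = 230.5 °C

L₁(1 + α₁ΔT) = L₂(1 + α₂ΔT) ⇒ ΔT = (L₂ − L₁)/(α₁L₁ − α₂L₂)
L₂ − L₁ = 2.6097 − 2.6024 = 7.30×10⁻³ m
α₁L₁ − α₂L₂ = 1.48×10⁻⁵×2.6024 − 8.83×10⁻⁷×2.6097 = 3.62111549×10⁻⁵ m/K
ΔT = 7.30×10⁻³ / 3.62111549×10⁻⁵ = 201.595 K
T = 28.9 + 201.595 = 230.495 °C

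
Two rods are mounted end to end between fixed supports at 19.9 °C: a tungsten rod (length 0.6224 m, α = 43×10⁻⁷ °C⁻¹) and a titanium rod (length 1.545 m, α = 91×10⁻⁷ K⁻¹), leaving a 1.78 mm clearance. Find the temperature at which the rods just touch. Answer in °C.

T = 126 °C

Gap closes when ΔL₁ + ΔL₂ = 1.78 mm = 1.78×10⁻³ m
(α₁L₁ + α₂L₂)ΔT = g
α₁L₁ + α₂L₂ = 43×10⁻⁷×0.6224 + 91×10⁻⁷×1.545 = 1.673582×10⁻⁵ m/K
ΔT = 1.78×10⁻³ / 1.673582×10⁻⁵ = 106.36 K
T = 19.9 + 106.36 = 126.26 °C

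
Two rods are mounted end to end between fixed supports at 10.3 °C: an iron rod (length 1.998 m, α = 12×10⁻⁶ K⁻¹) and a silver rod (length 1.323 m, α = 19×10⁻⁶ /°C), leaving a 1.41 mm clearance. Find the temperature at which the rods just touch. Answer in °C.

Gap closes when ΔL₁ + ΔL₂ = 1.41 mm = 1.41×10⁻³ m
(α₁L₁ + α₂L₂)ΔT = g
α₁L₁ + α₂L₂ = 12×10⁻⁶×1.998 + 19×10⁻⁶×1.323 = 4.9113×10⁻⁵ m/K
ΔT = 1.41×10⁻³ / 4.9113×10⁻⁵ = 28.709 K
T = 10.3 + 28.709 = 39.009 °C

T = 39.0 °C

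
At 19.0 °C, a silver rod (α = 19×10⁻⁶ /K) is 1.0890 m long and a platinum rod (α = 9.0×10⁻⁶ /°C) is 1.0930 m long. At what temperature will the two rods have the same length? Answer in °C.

Equal length when α₁L₁ΔT − α₂L₂ΔT = L₂ − L₁ = 4.00×10⁻³ m
α₁L₁ = 2.0691×10⁻⁵, α₂L₂ = 9.837×10⁻⁶ → Δ(αL) = 1.0854×10⁻⁵ m/K
ΔT = 4.00×10⁻³ / 1.0854×10⁻⁵ = 368.528 K, so T = 19.0 + 368.528 = 387.528 °C

T = 387.5 °C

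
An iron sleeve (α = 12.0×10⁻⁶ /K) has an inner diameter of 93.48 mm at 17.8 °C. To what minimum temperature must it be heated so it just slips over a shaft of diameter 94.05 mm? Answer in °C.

T = 526 °C

Required Δd = 94.05 − 93.48 = 0.57 mm
Δd = αd₀ΔT ⇒ ΔT = Δd/(αd₀) = 0.57 / (12.0×10⁻⁶ × 93.48) = 508.13 K
T_min = 17.8 + 508.13 = 525.93 °C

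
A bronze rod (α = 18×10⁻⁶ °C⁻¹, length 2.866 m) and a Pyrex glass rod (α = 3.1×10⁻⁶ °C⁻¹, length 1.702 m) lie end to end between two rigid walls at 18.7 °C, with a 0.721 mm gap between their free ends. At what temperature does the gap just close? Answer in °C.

Gap closes when ΔL₁ + ΔL₂ = 0.721 mm = 7.21×10⁻⁴ m
(α₁L₁ + α₂L₂)ΔT = g
α₁L₁ + α₂L₂ = 18×10⁻⁶×2.866 + 3.1×10⁻⁶×1.702 = 5.68642×10⁻⁵ m/K
ΔT = 7.21×10⁻⁴ / 5.68642×10⁻⁵ = 12.679 K
T = 18.7 + 12.679 = 31.379 °C

T = 31.4 °C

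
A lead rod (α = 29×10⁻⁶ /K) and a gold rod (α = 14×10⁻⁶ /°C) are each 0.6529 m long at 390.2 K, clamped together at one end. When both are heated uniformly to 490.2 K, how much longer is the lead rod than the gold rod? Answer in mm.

0.979 mm

ΔT = 100.0 K
lead: ΔL = 29×10⁻⁶ × 0.6529 m × 100.0 = 1.8934×10⁻³ m = 1.8934 mm
gold: ΔL = 14×10⁻⁶ × 0.6529 m × 100.0 = 9.1406×10⁻⁴ m = 0.91406 mm
difference = 1.8934 − 0.91406 = 0.97934 mm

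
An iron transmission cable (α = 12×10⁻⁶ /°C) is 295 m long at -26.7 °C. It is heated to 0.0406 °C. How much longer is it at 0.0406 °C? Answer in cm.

ΔL = 9.47 cm

|ΔT| = |0.0406 − (-26.7)| = 26.7406 K
ΔL = αL₀ΔT = (12×10⁻⁶)(295)(26.7406) = 9.47×10⁻² m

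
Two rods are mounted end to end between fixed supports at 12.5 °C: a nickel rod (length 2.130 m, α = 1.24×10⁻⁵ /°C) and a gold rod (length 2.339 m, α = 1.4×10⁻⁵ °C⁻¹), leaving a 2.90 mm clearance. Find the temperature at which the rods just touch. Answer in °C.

α₁L₁ = 2.6412×10⁻⁵ m/K, α₂L₂ = 3.2746×10⁻⁵ m/K → total 5.9158×10⁻⁵ m/K
ΔT = g/(α₁L₁+α₂L₂) = 2.90×10⁻³ / 5.9158×10⁻⁵ = 49.021 K
T = 12.5 + 49.021 = 61.521 °C

T = 61.5 °C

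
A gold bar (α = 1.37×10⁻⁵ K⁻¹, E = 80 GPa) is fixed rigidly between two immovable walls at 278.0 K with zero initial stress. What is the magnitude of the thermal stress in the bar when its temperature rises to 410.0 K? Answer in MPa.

σ = 145 MPa

Fully constrained: the free strain ε = αΔT is blocked, so σ = Eε = EαΔT.
|ΔT| = 132.0 K
σ = 80.0×10⁹ × 1.37×10⁻⁵ × 132.0 = 1.45×10⁸ Pa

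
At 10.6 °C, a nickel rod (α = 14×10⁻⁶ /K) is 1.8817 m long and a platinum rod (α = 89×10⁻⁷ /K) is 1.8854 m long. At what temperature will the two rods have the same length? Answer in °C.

Equal length when α₁L₁ΔT − α₂L₂ΔT = L₂ − L₁ = 3.70×10⁻³ m
α₁L₁ = 2.63438×10⁻⁵, α₂L₂ = 1.678006×10⁻⁵ → Δ(αL) = 9.56374×10⁻⁶ m/K
ΔT = 3.70×10⁻³ / 9.56374×10⁻⁶ = 386.878 K, so T = 10.6 + 386.878 = 397.478 °C

T = 397.5 °C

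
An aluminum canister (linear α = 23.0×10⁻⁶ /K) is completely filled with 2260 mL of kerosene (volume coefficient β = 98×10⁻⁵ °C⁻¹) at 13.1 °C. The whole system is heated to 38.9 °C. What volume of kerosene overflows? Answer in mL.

The canister also expands: β_container ≈ 3α = 6.9×10⁻⁵ /K
Net overflow = V₀(β_liq − 3α_cont)ΔT
β − 3α = 9.80×10⁻⁴ − 6.9×10⁻⁵ = 9.11×10⁻⁴ /K; ΔT = 25.8 K
ΔV = 2260 × 9.11×10⁻⁴ × 25.8 = 53.1 mL

53.1 mL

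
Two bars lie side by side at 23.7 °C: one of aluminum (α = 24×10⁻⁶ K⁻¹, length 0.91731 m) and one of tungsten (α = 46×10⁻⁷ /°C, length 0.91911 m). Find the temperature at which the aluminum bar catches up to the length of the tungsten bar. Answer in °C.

Equal length when α₁L₁ΔT − α₂L₂ΔT = L₂ − L₁ = 1.80×10⁻³ m
α₁L₁ = 2.201544×10⁻⁵, α₂L₂ = 4.227906×10⁻⁶ → Δ(αL) = 1.7787534×10⁻⁵ m/K
ΔT = 1.80×10⁻³ / 1.7787534×10⁻⁵ = 101.194 K, so T = 23.7 + 101.194 = 124.894 °C

T = 124.9 °C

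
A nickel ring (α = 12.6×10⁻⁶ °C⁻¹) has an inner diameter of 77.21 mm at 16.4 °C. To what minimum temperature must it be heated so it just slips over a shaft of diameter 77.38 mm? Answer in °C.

Required Δd = 77.38 − 77.21 = 0.17 mm
Δd = αd₀ΔT ⇒ ΔT = Δd/(αd₀) = 0.17 / (12.6×10⁻⁶ × 77.21) = 174.75 K
T_min = 16.4 + 174.75 = 191.15 °C

T = 191 °C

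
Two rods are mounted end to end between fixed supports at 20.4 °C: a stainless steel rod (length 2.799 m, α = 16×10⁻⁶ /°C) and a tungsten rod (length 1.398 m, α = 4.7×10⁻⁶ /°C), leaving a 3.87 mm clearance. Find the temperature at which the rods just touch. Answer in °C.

Gap closes when ΔL₁ + ΔL₂ = 3.87 mm = 3.87×10⁻³ m
(α₁L₁ + α₂L₂)ΔT = g
α₁L₁ + α₂L₂ = 16×10⁻⁶×2.799 + 4.7×10⁻⁶×1.398 = 5.13546×10⁻⁵ m/K
ΔT = 3.87×10⁻³ / 5.13546×10⁻⁵ = 75.358 K
T = 20.4 + 75.358 = 95.758 °C

T = 95.8 °C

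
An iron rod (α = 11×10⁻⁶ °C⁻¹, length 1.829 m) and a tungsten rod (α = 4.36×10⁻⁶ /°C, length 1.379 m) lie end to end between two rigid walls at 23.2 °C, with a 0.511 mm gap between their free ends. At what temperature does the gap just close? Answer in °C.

T = 42.8 °C

α₁L₁ = 2.0119×10⁻⁵ m/K, α₂L₂ = 6.01244×10⁻⁶ m/K → total 2.613144×10⁻⁵ m/K
ΔT = g/(α₁L₁+α₂L₂) = 5.11×10⁻⁴ / 2.613144×10⁻⁵ = 19.555 K
T = 23.2 + 19.555 = 42.755 °C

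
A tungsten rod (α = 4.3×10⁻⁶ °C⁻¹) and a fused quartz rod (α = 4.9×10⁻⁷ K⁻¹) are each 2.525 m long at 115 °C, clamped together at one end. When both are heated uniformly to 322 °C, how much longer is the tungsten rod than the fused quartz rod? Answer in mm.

ΔT = 207 K
tungsten: ΔL = 4.3×10⁻⁶ × 2.525 m × 207 = 2.2475×10⁻³ m = 2.2475 mm
fused quartz: ΔL = 4.9×10⁻⁷ × 2.525 m × 207 = 2.5611×10⁻⁴ m = 0.25611 mm
difference = 2.2475 − 0.25611 = 1.99139 mm

1.99 mm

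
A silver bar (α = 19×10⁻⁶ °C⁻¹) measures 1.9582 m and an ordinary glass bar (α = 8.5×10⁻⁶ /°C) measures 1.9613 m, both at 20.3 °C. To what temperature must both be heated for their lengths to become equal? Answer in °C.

Equal length when α₁L₁ΔT − α₂L₂ΔT = L₂ − L₁ = 3.10×10⁻³ m
α₁L₁ = 3.72058×10⁻⁵, α₂L₂ = 1.667105×10⁻⁵ → Δ(αL) = 2.053475×10⁻⁵ m/K
ΔT = 3.10×10⁻³ / 2.053475×10⁻⁵ = 150.964 K, so T = 20.3 + 150.964 = 171.264 °C

T = 171.3 °C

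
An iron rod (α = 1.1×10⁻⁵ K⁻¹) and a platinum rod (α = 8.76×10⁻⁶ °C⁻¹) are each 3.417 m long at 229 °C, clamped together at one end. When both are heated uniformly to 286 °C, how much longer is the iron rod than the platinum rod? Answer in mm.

0.436 mm

ΔT = 57 K
iron: ΔL = 1.1×10⁻⁵ × 3.417 m × 57 = 2.1425×10⁻³ m = 2.1425 mm
platinum: ΔL = 8.76×10⁻⁶ × 3.417 m × 57 = 1.7062×10⁻³ m = 1.7062 mm
difference = 2.1425 − 1.7062 = 0.4363 mm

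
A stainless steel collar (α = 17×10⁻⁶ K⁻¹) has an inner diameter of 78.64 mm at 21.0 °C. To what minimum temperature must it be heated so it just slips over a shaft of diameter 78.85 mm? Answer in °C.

T = 178 °C

Required Δd = 78.85 − 78.64 = 0.21 mm
Δd = αd₀ΔT ⇒ ΔT = Δd/(αd₀) = 0.21 / (17×10⁻⁶ × 78.64) = 157.08 K
T_min = 21.0 + 157.08 = 178.08 °C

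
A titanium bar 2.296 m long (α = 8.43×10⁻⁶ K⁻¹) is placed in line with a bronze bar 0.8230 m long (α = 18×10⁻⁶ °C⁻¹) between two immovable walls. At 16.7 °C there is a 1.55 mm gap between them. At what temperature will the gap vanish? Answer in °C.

T = 62.1 °C

α₁L₁ = 1.935528×10⁻⁵ m/K, α₂L₂ = 1.4814×10⁻⁵ m/K → total 3.416928×10⁻⁵ m/K
ΔT = g/(α₁L₁+α₂L₂) = 1.55×10⁻³ / 3.416928×10⁻⁵ = 45.362 K
T = 16.7 + 45.362 = 62.062 °C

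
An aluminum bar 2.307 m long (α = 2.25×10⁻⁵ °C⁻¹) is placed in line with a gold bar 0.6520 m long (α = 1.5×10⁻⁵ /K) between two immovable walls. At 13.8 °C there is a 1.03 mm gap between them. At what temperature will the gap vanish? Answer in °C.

T = 30.5 °C

α₁L₁ = 5.19075×10⁻⁵ m/K, α₂L₂ = 9.780×10⁻⁶ m/K → total 6.16875×10⁻⁵ m/K
ΔT = g/(α₁L₁+α₂L₂) = 1.03×10⁻³ / 6.16875×10⁻⁵ = 16.697 K
T = 13.8 + 16.697 = 30.497 °C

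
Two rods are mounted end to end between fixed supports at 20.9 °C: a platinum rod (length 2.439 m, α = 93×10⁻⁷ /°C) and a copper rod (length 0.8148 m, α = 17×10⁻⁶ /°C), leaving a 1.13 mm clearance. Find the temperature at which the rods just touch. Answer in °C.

α₁L₁ = 2.26827×10⁻⁵ m/K, α₂L₂ = 1.38516×10⁻⁵ m/K → total 3.65343×10⁻⁵ m/K
ΔT = g/(α₁L₁+α₂L₂) = 1.13×10⁻³ / 3.65343×10⁻⁵ = 30.930 K
T = 20.9 + 30.930 = 51.830 °C

T = 51.8 °C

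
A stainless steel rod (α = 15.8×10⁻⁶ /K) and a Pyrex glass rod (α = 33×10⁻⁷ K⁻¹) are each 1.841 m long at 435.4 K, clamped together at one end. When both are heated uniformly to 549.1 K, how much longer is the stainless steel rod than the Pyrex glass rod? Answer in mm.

ΔT = 113.7 K
stainless steel: ΔL = 15.8×10⁻⁶ × 1.841 m × 113.7 = 3.3073×10⁻³ m = 3.3073 mm
Pyrex glass: ΔL = 33×10⁻⁷ × 1.841 m × 113.7 = 6.9076×10⁻⁴ m = 0.69076 mm
difference = 3.3073 − 0.69076 = 2.61654 mm

2.62 mm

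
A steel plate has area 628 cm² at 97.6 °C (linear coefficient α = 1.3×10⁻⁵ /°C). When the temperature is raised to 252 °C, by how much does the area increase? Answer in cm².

Area coefficient ≈ 2α; |ΔT| = 154.4 K
ΔA = 2αA₀ΔT = 2(1.3×10⁻⁵)(628)(154.4) = 2.52 cm²

ΔA = 2.52 cm²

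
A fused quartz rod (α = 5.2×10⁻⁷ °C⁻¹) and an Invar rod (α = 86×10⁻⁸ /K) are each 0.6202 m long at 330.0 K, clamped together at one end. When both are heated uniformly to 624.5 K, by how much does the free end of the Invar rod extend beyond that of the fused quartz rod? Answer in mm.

ΔT = 294.5 K
fused quartz: ΔL = 5.2×10⁻⁷ × 0.6202 m × 294.5 = 9.4977×10⁻⁵ m = 0.094977 mm
Invar: ΔL = 86×10⁻⁸ × 0.6202 m × 294.5 = 1.5708×10⁻⁴ m = 0.15708 mm
difference = 0.15708 − 0.094977 = 0.062103 mm

0.0621 mm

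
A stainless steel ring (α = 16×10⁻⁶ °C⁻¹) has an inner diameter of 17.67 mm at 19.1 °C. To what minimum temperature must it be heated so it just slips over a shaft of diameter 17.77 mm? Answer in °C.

T = 373 °C

Required Δd = 17.77 − 17.67 = 0.10 mm
Δd = αd₀ΔT ⇒ ΔT = Δd/(αd₀) = 0.10 / (16×10⁻⁶ × 17.67) = 353.71 K
T_min = 19.1 + 353.71 = 372.81 °C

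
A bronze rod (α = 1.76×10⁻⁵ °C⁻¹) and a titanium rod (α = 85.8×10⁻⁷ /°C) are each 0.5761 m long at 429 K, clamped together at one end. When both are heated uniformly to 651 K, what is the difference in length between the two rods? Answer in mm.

1.15 mm

ΔT = 222 K
bronze: ΔL = 1.76×10⁻⁵ × 0.5761 m × 222 = 2.2509×10⁻³ m = 2.2509 mm
titanium: ΔL = 85.8×10⁻⁷ × 0.5761 m × 222 = 1.0973×10⁻³ m = 1.0973 mm
difference = 2.2509 − 1.0973 = 1.1536 mm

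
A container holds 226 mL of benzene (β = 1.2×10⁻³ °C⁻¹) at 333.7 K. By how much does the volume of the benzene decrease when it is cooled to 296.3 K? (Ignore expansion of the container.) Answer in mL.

|ΔT| = |296.3 − 333.7| = 37.4 K
ΔV = βV₀ΔT = (1.2×10⁻³)(226)(37.4) = 10.1 mL

ΔV = 10.1 mL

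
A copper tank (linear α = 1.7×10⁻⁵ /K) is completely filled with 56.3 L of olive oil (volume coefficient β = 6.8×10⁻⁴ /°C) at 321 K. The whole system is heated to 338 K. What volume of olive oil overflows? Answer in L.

The tank also expands: β_container ≈ 3α = 5.1×10⁻⁵ /K
Net overflow = V₀(β_liq − 3α_cont)ΔT
β − 3α = 6.80×10⁻⁴ − 5.1×10⁻⁵ = 6.29×10⁻⁴ /K; ΔT = 17 K
ΔV = 56.3 × 6.29×10⁻⁴ × 17 = 0.602 L

0.602 L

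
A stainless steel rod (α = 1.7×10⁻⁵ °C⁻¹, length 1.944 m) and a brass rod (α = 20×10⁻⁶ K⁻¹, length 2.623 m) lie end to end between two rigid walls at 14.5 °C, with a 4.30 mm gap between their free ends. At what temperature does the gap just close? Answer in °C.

T = 64.8 °C

Gap closes when ΔL₁ + ΔL₂ = 4.30 mm = 4.30×10⁻³ m
(α₁L₁ + α₂L₂)ΔT = g
α₁L₁ + α₂L₂ = 1.7×10⁻⁵×1.944 + 20×10⁻⁶×2.623 = 8.5508×10⁻⁵ m/K
ΔT = 4.30×10⁻³ / 8.5508×10⁻⁵ = 50.288 K
T = 14.5 + 50.288 = 64.788 °C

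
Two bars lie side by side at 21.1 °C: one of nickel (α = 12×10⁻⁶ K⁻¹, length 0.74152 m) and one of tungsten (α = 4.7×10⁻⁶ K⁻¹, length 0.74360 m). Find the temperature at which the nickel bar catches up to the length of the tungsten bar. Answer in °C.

T = 406.0 °C

Equal length when α₁L₁ΔT − α₂L₂ΔT = L₂ − L₁ = 2.08×10⁻³ m
α₁L₁ = 8.89824×10⁻⁶, α₂L₂ = 3.49492×10⁻⁶ → Δ(αL) = 5.40332×10⁻⁶ m/K
ΔT = 2.08×10⁻³ / 5.40332×10⁻⁶ = 384.949 K, so T = 21.1 + 384.949 = 406.049 °C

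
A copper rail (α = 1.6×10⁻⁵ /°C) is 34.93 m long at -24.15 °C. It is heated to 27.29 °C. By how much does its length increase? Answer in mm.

ΔL = 28.7 mm

|ΔT| = |27.29 − (-24.15)| = 51.44 K
ΔL = αL₀ΔT = (1.6×10⁻⁵)(34.93)(51.44) = 2.87×10⁻² m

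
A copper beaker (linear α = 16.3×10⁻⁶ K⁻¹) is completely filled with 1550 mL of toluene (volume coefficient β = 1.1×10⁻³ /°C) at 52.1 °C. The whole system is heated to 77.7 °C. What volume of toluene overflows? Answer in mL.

41.7 mL

The beaker also expands: β_container ≈ 3α = 4.89×10⁻⁵ /K
Net overflow = V₀(β_liq − 3α_cont)ΔT
β − 3α = 1.10×10⁻³ − 4.89×10⁻⁵ = 1.0511×10⁻³ /K; ΔT = 25.6 K
ΔV = 1550 × 1.0511×10⁻³ × 25.6 = 41.7 mL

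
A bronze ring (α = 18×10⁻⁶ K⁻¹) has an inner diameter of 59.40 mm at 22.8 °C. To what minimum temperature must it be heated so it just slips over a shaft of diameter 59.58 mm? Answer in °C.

Required Δd = 59.58 − 59.40 = 0.18 mm
Δd = αd₀ΔT ⇒ ΔT = Δd/(αd₀) = 0.18 / (18×10⁻⁶ × 59.40) = 168.35 K
T_min = 22.8 + 168.35 = 191.15 °C

T = 191 °C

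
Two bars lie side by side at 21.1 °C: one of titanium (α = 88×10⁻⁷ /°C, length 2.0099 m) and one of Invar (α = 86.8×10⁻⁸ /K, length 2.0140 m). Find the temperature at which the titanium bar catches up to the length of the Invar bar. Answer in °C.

T = 278.3 °C

L₁(1 + α₁ΔT) = L₂(1 + α₂ΔT) ⇒ ΔT = (L₂ − L₁)/(α₁L₁ − α₂L₂)
L₂ − L₁ = 2.0140 − 2.0099 = 4.10×10⁻³ m
α₁L₁ − α₂L₂ = 88×10⁻⁷×2.0099 − 86.8×10⁻⁸×2.0140 = 1.5938968×10⁻⁵ m/K
ΔT = 4.10×10⁻³ / 1.5938968×10⁻⁵ = 257.231 K
T = 21.1 + 257.231 = 278.331 °C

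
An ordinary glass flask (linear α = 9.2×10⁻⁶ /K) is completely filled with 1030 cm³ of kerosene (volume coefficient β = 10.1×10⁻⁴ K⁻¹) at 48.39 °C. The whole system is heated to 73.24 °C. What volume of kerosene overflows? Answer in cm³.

The flask also expands: β_container ≈ 3α = 2.76×10⁻⁵ /K
Net overflow = V₀(β_liq − 3α_cont)ΔT
β − 3α = 1.01×10⁻³ − 2.76×10⁻⁵ = 9.824×10⁻⁴ /K; ΔT = 24.85 K
ΔV = 1030 × 9.824×10⁻⁴ × 24.85 = 25.1 cm³

25.1 cm³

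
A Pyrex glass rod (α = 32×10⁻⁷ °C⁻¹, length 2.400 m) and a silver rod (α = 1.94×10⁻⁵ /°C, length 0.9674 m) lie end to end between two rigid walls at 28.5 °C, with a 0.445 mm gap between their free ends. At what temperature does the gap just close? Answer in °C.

α₁L₁ = 7.680×10⁻⁶ m/K, α₂L₂ = 1.876756×10⁻⁵ m/K → total 2.644756×10⁻⁵ m/K
ΔT = g/(α₁L₁+α₂L₂) = 4.45×10⁻⁴ / 2.644756×10⁻⁵ = 16.826 K
T = 28.5 + 16.826 = 45.326 °C

T = 45.3 °C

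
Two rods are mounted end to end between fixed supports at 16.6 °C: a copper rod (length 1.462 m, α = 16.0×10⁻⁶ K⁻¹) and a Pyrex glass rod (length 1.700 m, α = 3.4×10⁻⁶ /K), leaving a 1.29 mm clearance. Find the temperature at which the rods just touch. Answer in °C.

T = 60.8 °C

α₁L₁ = 2.3392×10⁻⁵ m/K, α₂L₂ = 5.780×10⁻⁶ m/K → total 2.9172×10⁻⁵ m/K
ΔT = g/(α₁L₁+α₂L₂) = 1.29×10⁻³ / 2.9172×10⁻⁵ = 44.220 K
T = 16.6 + 44.220 = 60.820 °C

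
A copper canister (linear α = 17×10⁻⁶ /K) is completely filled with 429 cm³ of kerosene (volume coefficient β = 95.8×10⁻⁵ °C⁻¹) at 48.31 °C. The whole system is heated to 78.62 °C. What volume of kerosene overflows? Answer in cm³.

11.8 cm³

The canister also expands: β_container ≈ 3α = 5.1×10⁻⁵ /K
Net overflow = V₀(β_liq − 3α_cont)ΔT
β − 3α = 9.58×10⁻⁴ − 5.1×10⁻⁵ = 9.07×10⁻⁴ /K; ΔT = 30.31 K
ΔV = 429 × 9.07×10⁻⁴ × 30.31 = 11.8 cm³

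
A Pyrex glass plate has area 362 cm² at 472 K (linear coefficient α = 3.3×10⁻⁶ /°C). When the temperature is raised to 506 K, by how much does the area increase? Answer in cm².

Area coefficient ≈ 2α; |ΔT| = 34 K
ΔA = 2αA₀ΔT = 2(3.3×10⁻⁶)(362)(34) = 0.0812 cm²

ΔA = 0.0812 cm²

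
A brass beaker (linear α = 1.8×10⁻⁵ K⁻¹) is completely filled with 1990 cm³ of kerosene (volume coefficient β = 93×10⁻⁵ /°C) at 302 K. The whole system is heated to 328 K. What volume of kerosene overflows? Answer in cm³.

The beaker also expands: β_container ≈ 3α = 5.4×10⁻⁵ /K
Net overflow = V₀(β_liq − 3α_cont)ΔT
β − 3α = 9.30×10⁻⁴ − 5.4×10⁻⁵ = 8.76×10⁻⁴ /K; ΔT = 26 K
ΔV = 1990 × 8.76×10⁻⁴ × 26 = 45.3 cm³

45.3 cm³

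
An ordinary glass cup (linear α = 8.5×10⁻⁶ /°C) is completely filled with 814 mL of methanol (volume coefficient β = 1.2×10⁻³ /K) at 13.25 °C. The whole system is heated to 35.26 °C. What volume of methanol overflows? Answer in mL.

21.0 mL

The cup also expands: β_container ≈ 3α = 2.55×10⁻⁵ /K
Net overflow = V₀(β_liq − 3α_cont)ΔT
β − 3α = 1.20×10⁻³ − 2.55×10⁻⁵ = 1.1745×10⁻³ /K; ΔT = 22.01 K
ΔV = 814 × 1.1745×10⁻³ × 22.01 = 21.0 mL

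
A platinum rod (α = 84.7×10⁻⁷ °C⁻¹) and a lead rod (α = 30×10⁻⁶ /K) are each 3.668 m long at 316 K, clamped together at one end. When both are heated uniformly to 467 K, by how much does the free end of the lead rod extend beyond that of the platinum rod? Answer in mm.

11.9 mm

ΔT = 151 K
platinum: ΔL = 84.7×10⁻⁷ × 3.668 m × 151 = 4.6913×10⁻³ m = 4.6913 mm
lead: ΔL = 30×10⁻⁶ × 3.668 m × 151 = 1.6616×10⁻² m = 16.616 mm
difference = 16.616 − 4.6913 = 11.9247 mm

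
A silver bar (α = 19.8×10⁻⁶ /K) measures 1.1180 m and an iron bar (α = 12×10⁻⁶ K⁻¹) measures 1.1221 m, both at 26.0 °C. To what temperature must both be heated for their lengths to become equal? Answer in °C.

T = 498.8 °C

L₁(1 + α₁ΔT) = L₂(1 + α₂ΔT) ⇒ ΔT = (L₂ − L₁)/(α₁L₁ − α₂L₂)
L₂ − L₁ = 1.1221 − 1.1180 = 4.10×10⁻³ m
α₁L₁ − α₂L₂ = 19.8×10⁻⁶×1.1180 − 12×10⁻⁶×1.1221 = 8.6712×10⁻⁶ m/K
ΔT = 4.10×10⁻³ / 8.6712×10⁻⁶ = 472.830 K
T = 26.0 + 472.830 = 498.830 °C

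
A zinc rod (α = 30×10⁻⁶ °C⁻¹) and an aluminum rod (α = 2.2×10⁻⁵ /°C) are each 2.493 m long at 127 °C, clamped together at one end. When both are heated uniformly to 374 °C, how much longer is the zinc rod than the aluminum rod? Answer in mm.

4.93 mm

ΔT = 247 K
zinc: ΔL = 30×10⁻⁶ × 2.493 m × 247 = 1.8473×10⁻² m = 18.473 mm
aluminum: ΔL = 2.2×10⁻⁵ × 2.493 m × 247 = 1.3547×10⁻² m = 13.547 mm
difference = 18.473 − 13.547 = 4.926 mm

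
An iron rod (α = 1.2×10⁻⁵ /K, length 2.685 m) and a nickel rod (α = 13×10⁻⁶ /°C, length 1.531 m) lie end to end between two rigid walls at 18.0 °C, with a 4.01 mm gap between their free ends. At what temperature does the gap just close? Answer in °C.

T = 94.9 °C

α₁L₁ = 3.222×10⁻⁵ m/K, α₂L₂ = 1.9903×10⁻⁵ m/K → total 5.2123×10⁻⁵ m/K
ΔT = g/(α₁L₁+α₂L₂) = 4.01×10⁻³ / 5.2123×10⁻⁵ = 76.933 K
T = 18.0 + 76.933 = 94.933 °C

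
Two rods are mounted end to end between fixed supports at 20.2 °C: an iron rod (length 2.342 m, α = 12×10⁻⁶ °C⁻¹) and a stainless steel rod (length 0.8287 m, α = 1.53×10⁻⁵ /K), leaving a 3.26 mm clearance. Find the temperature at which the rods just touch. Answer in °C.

T = 100 °C

Gap closes when ΔL₁ + ΔL₂ = 3.26 mm = 3.26×10⁻³ m
(α₁L₁ + α₂L₂)ΔT = g
α₁L₁ + α₂L₂ = 12×10⁻⁶×2.342 + 1.53×10⁻⁵×0.8287 = 4.078311×10⁻⁵ m/K
ΔT = 3.26×10⁻³ / 4.078311×10⁻⁵ = 79.94 K
T = 20.2 + 79.94 = 100.14 °C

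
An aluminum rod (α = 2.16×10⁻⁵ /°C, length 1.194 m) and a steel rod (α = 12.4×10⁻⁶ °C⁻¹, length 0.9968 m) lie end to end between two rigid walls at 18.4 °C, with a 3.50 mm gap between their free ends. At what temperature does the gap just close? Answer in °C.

α₁L₁ = 2.57904×10⁻⁵ m/K, α₂L₂ = 1.236032×10⁻⁵ m/K → total 3.815072×10⁻⁵ m/K
ΔT = g/(α₁L₁+α₂L₂) = 3.50×10⁻³ / 3.815072×10⁻⁵ = 91.74 K
T = 18.4 + 91.74 = 110.14 °C

T = 110 °C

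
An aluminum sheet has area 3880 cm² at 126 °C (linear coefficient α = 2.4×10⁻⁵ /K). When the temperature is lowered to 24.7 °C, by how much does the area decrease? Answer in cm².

ΔA = 18.9 cm²

Area coefficient ≈ 2α; |ΔT| = 101.3 K
ΔA = 2αA₀ΔT = 2(2.4×10⁻⁵)(3880)(101.3) = 18.9 cm²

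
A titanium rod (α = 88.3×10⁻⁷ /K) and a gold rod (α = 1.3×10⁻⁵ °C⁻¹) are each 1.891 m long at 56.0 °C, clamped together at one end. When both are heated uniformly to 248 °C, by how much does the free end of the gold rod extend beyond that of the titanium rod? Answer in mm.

1.51 mm

ΔT = 192.0 K
titanium: ΔL = 88.3×10⁻⁷ × 1.891 m × 192.0 = 3.2059×10⁻³ m = 3.2059 mm
gold: ΔL = 1.3×10⁻⁵ × 1.891 m × 192.0 = 4.7199×10⁻³ m = 4.7199 mm
difference = 4.7199 − 3.2059 = 1.5140 mm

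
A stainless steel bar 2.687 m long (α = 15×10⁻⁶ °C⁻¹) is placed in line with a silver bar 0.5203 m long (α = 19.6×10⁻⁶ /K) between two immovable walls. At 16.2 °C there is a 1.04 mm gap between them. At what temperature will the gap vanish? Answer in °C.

T = 36.8 °C

α₁L₁ = 4.0305×10⁻⁵ m/K, α₂L₂ = 1.019788×10⁻⁵ m/K → total 5.050288×10⁻⁵ m/K
ΔT = g/(α₁L₁+α₂L₂) = 1.04×10⁻³ / 5.050288×10⁻⁵ = 20.593 K
T = 16.2 + 20.593 = 36.793 °C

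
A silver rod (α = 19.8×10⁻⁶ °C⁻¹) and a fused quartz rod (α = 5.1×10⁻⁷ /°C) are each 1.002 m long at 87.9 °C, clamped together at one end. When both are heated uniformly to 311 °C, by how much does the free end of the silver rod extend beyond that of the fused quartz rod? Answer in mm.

4.31 mm

ΔT = 223.1 K
silver: ΔL = 19.8×10⁻⁶ × 1.002 m × 223.1 = 4.4262×10⁻³ m = 4.4262 mm
fused quartz: ΔL = 5.1×10⁻⁷ × 1.002 m × 223.1 = 1.1401×10⁻⁴ m = 0.11401 mm
difference = 4.4262 − 0.11401 = 4.31219 mm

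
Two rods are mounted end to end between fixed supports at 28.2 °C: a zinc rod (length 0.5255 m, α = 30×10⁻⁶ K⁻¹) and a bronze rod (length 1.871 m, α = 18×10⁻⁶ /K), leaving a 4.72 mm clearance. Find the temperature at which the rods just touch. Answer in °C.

Gap closes when ΔL₁ + ΔL₂ = 4.72 mm = 4.72×10⁻³ m
(α₁L₁ + α₂L₂)ΔT = g
α₁L₁ + α₂L₂ = 30×10⁻⁶×0.5255 + 18×10⁻⁶×1.871 = 4.9443×10⁻⁵ m/K
ΔT = 4.72×10⁻³ / 4.9443×10⁻⁵ = 95.46 K
T = 28.2 + 95.46 = 123.66 °C

T = 124 °C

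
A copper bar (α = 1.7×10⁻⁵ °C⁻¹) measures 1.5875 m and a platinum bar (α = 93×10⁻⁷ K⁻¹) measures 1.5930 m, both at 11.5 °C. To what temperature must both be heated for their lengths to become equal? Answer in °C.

L₁(1 + α₁ΔT) = L₂(1 + α₂ΔT) ⇒ ΔT = (L₂ − L₁)/(α₁L₁ − α₂L₂)
L₂ − L₁ = 1.5930 − 1.5875 = 5.50×10⁻³ m
α₁L₁ − α₂L₂ = 1.7×10⁻⁵×1.5875 − 93×10⁻⁷×1.5930 = 1.21726×10⁻⁵ m/K
ΔT = 5.50×10⁻³ / 1.21726×10⁻⁵ = 451.834 K
T = 11.5 + 451.834 = 463.334 °C

T = 463.3 °C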